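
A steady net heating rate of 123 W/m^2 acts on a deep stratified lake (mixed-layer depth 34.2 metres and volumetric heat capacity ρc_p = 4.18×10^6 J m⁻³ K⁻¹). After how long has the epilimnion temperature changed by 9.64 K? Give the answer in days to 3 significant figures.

Areal heat capacity C = ρc_p × D = 4.18×10^6 × 34.2 = 1.43×10^8 J m⁻² K⁻¹.
Time required: Δt = C ΔT / F = 1.43×10^8 × 9.64 / 123 = 1.12×10^7 s.
In days: 1.12×10^7 s / (86400 s/day) = 130 days.

130 days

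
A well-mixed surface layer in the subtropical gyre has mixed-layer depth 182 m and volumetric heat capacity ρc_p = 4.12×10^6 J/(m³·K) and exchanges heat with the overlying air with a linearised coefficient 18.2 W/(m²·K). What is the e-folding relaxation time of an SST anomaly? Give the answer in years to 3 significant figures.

1.31 years

Areal heat capacity C = ρc_p × D = 4.12×10^6 × 182 = 7.50×10^8 J/(m^2 K).
Relaxation time τ = C / λ = 7.50×10^8 / 18.2 = 4.12×10^7 s.
In years: 4.12×10^7 s / (3.156×10^7 s/year) = 1.31 years.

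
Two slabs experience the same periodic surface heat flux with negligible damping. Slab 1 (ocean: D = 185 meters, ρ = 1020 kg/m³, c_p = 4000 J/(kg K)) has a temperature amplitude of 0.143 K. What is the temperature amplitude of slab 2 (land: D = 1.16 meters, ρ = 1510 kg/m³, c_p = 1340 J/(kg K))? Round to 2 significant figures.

46 K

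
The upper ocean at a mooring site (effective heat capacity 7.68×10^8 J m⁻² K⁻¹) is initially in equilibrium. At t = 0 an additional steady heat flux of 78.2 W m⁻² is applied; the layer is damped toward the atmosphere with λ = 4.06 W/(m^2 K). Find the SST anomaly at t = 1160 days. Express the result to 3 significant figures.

Areal heat capacity C = 7.68×10^8 J m⁻² K⁻¹ (given).
τ = C / λ = 7.68×10^8 / 4.06 = 1.89×10^8 s.
Equilibrium anomaly ΔT_eq = F / λ = 78.2 / 4.06 = 19.3 K.
t = 1160 days = 1.00×10^8 s, so t/τ = 0.530.
ΔT(t) = ΔT_eq (1 − e^(−t/τ)) = 19.3 × (1 − e^−0.530) = 7.92 K.

7.92 K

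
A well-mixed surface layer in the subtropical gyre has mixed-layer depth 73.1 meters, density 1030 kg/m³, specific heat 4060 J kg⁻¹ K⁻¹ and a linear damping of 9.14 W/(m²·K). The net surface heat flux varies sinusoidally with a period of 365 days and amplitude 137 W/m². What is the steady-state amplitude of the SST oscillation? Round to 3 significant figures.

2.22 K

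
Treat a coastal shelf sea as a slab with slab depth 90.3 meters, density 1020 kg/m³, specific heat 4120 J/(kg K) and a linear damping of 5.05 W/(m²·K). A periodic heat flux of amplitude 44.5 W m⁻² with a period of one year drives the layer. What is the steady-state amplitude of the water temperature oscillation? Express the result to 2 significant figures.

0.59 K

Areal heat capacity C = ρ c_p D = 1020 × 4120 × 90.3 = 3.79×10^8 J/(m²·K).
Angular frequency ω = 2π / T = 2π / 3.15×10^7 s = 1.99×10^-7 s⁻¹.
√((Cω)² + λ²) = √((75.6)² + 5.05²) = 75.8 W/(m²·K).
Amplitude A = F₀ / √((Cω)²+λ²) = 44.5 / 75.8 = 0.587 K.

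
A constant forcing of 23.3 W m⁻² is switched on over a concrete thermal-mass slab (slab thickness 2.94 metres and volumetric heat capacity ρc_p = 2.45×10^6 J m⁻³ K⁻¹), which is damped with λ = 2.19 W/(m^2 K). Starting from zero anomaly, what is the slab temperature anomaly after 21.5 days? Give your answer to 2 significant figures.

Areal heat capacity C = ρc_p × D = 2.45×10^6 × 2.94 = 7.20×10^6 J/(m^2 K).
τ = C / λ = 7.20×10^6 / 2.19 = 3.29×10^6 s.
Equilibrium anomaly ΔT_eq = F / λ = 23.3 / 2.19 = 10.6 K.
t = 21.5 days = 1.86×10^6 s, so t/τ = 0.565.
ΔT(t) = ΔT_eq (1 − e^(−t/τ)) = 10.6 × (1 − e^−0.565) = 4.59 K.

4.6 K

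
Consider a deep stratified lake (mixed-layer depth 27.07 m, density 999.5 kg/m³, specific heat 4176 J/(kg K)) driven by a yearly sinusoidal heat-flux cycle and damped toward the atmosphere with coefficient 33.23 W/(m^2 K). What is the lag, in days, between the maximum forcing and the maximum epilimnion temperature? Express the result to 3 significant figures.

34.6 days

Areal heat capacity C = ρ c_p D = 999.5 × 4176 × 27.07 = 1.13×10^8 J/(m^2 K).
ω = 2π / 3.15×10^7 s = 1.99×10^-7 s⁻¹.
Phase lag φ = arctan(Cω/λ) = arctan(22.5/33.23) = 0.595 rad.
Time lag = φ / ω = 0.595 / 1.99×10^-7 = 2.99×10^6 s = 34.6 days.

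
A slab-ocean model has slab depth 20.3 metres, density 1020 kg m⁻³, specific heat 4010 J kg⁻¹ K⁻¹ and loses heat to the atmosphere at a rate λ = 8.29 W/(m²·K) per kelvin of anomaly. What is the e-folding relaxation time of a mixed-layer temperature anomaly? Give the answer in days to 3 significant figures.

116 days

Areal heat capacity C = ρ c_p D = 1020 × 4010 × 20.3 = 8.30×10^7 J/(m²·K).
Relaxation time τ = C / λ = 8.30×10^7 / 8.29 = 1.00×10^7 s.
In days: 1.00×10^7 s / (86400 s/day) = 116 days.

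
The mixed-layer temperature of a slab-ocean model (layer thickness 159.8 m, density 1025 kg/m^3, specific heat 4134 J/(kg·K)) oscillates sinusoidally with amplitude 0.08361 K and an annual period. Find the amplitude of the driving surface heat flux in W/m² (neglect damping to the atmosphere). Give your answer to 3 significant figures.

11.3

Areal heat capacity C = ρ c_p D = 1025 × 4134 × 159.8 = 6.77×10^8 J/(m²·K).
ω = 2π / 3.15×10^7 s = 1.99×10^-7 s⁻¹.
Cω = 6.77×10^8 × 1.99×10^-7 = 135 W/(m²·K).
F₀ = A × Cω = 0.08361 × 135 = 11.3 W/m².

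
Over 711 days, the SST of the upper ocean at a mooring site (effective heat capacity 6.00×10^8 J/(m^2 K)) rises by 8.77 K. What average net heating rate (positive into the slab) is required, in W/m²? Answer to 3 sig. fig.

Areal heat capacity C = 6.00×10^8 J/(m^2 K) (given).
Required heat per unit area: Q = C ΔT = 6.00×10^8 × 8.77 = 5.26×10^9 J/m².
Flux F = Q / Δt = 5.26×10^9 / 6.14×10^7 s = 85.7 W/m².

85.7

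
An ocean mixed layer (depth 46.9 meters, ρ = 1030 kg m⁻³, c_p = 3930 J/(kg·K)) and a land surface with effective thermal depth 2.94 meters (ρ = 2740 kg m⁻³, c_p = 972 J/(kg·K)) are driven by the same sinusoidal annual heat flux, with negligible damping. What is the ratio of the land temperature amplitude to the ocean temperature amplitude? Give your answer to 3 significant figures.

24.2

C_ocean = 1030 × 3930 × 46.9 = 1.90×10^8 J/(m²·K).
C_land = 2740 × 972 × 2.94 = 7.83×10^6 J/(m²·K).
Undamped amplitude ∝ 1/C, so A_land/A_ocean = C_ocean/C_land = 24.2.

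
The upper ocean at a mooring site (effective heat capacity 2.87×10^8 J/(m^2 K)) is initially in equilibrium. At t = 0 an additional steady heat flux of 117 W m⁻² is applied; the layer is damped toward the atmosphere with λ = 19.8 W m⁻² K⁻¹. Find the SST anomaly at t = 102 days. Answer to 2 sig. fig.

2.7 K

Areal heat capacity C = 2.87×10^8 J/(m^2 K) (given).
τ = C / λ = 2.87×10^8 / 19.8 = 1.45×10^7 s.
Equilibrium anomaly ΔT_eq = F / λ = 117 / 19.8 = 5.91 K.
t = 102 days = 8.81×10^6 s, so t/τ = 0.608.
ΔT(t) = ΔT_eq (1 − e^(−t/τ)) = 5.91 × (1 − e^−0.608) = 2.69 K.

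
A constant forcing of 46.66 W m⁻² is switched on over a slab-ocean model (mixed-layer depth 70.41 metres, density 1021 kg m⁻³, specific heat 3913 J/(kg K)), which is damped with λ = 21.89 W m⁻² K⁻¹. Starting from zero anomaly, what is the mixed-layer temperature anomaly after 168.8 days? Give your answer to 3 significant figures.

1.45 K

Areal heat capacity C = ρ c_p D = 1021 × 3913 × 70.41 = 2.81×10^8 J/(m^2 K).
τ = C / λ = 2.81×10^8 / 21.89 = 1.29×10^7 s.
Equilibrium anomaly ΔT_eq = F / λ = 46.66 / 21.89 = 2.13 K.
t = 168.8 days = 1.46×10^7 s, so t/τ = 1.13.
ΔT(t) = ΔT_eq (1 − e^(−t/τ)) = 2.13 × (1 − e^−1.13) = 1.45 K.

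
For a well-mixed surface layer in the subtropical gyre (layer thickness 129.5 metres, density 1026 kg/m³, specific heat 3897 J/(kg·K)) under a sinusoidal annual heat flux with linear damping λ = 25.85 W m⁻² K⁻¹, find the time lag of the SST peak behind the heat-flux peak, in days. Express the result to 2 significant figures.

77 days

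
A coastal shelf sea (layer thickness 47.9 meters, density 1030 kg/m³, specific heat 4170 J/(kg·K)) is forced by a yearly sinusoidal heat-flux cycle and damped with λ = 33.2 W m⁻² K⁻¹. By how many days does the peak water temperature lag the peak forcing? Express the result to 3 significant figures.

51.7 days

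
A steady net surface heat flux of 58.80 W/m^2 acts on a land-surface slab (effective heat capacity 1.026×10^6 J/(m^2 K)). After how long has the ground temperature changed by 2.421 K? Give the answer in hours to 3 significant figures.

Areal heat capacity C = 1.026×10^6 J/(m^2 K) (given).
Time required: Δt = C ΔT / F = 1.03×10^6 × 2.421 / 58.80 = 42200 s.
In hours: 42200 s / (3600 s/hour) = 11.7 hours.

11.7 hours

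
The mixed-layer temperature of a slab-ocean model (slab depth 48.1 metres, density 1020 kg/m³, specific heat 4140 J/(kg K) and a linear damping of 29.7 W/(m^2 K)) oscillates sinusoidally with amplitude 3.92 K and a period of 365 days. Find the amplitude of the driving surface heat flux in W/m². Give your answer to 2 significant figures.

200

Areal heat capacity C = ρ c_p D = 1020 × 4140 × 48.1 = 2.03×10^8 J/(m²·K).
ω = 2π / 3.15×10^7 s = 1.99×10^-7 s⁻¹.
√((Cω)² + λ²) = √((40.5)² + 29.7²) = 50.2 W/(m²·K).
F₀ = A × √((Cω)²+λ²) = 3.92 × 50.2 = 197 W/m².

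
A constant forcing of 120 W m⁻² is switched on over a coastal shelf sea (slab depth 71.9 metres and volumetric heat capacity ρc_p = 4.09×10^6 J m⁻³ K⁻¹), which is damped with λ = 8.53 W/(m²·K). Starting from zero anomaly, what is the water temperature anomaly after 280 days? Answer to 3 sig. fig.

7.09 K

Areal heat capacity C = ρc_p × D = 4.09×10^6 × 71.9 = 2.94×10^8 J/(m²·K).
τ = C / λ = 2.94×10^8 / 8.53 = 3.45×10^7 s.
Equilibrium anomaly ΔT_eq = F / λ = 120 / 8.53 = 14.1 K.
t = 280 days = 2.42×10^7 s, so t/τ = 0.702.
ΔT(t) = ΔT_eq (1 − e^(−t/τ)) = 14.1 × (1 − e^−0.702) = 7.09 K.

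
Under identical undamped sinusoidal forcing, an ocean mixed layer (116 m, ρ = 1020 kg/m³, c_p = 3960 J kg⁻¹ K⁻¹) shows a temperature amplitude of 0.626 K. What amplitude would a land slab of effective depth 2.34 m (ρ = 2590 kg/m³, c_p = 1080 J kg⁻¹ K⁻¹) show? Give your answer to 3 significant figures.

C_ocean = 4.69×10^8 J/(m²·K); C_land = 6.55×10^6 J/(m²·K).
A ∝ 1/C ⇒ A_land = A_ocean × C_ocean/C_land = 0.626 × 71.6 = 44.8 K.

44.8 K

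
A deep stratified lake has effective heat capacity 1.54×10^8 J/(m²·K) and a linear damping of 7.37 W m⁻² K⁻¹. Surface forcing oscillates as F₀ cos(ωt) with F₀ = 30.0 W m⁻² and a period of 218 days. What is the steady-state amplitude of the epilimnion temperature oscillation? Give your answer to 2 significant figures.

Areal heat capacity C = 1.54×10^8 J/(m²·K) (given).
Angular frequency ω = 2π / T = 2π / 1.88×10^7 s = 3.34×10^-7 s⁻¹.
√((Cω)² + λ²) = √((51.4)² + 7.37²) = 51.9 W/(m²·K).
Amplitude A = F₀ / √((Cω)²+λ²) = 30.0 / 51.9 = 0.578 K.

0.58 K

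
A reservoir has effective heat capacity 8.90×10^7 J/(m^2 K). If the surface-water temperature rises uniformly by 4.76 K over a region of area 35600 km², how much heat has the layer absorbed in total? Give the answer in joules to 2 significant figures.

Areal heat capacity C = 8.90×10^7 J/(m^2 K) (given).
Heat per unit area: q = C ΔT = 8.90×10^7 × 4.76 = 4.24×10^8 J/m².
Total heat: Q = q × A = 4.24×10^8 × (35600 × 10⁶ m²) = 1.51×10^19 J.

1.5×10^19 J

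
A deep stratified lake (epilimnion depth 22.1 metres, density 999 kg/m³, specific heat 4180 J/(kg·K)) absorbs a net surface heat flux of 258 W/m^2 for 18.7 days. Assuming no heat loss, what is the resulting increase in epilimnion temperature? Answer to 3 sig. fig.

4.52 K

Areal heat capacity C = ρ c_p D = 999 × 4180 × 22.1 = 9.23×10^7 J m⁻² K⁻¹.
Net heat input Q = F Δt = 258 × (18.7 days × 86400 s/day) = 4.17×10^8 J/m².
ΔT = Q / C = 4.17×10^8 / 9.23×10^7 = 4.52 K.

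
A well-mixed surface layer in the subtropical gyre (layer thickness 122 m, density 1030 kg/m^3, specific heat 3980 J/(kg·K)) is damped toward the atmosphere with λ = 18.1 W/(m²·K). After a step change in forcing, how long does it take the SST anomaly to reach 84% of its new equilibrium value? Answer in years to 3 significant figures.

1.60 years

Areal heat capacity C = ρ c_p D = 1030 × 3980 × 122 = 5.00×10^8 J m⁻² K⁻¹.
τ = C / λ = 5.00×10^8 / 18.1 = 2.76×10^7 s.
Fraction reached: 1 − e^(−t/τ) = 0.84 ⇒ t = −τ ln(1 − 0.84) = τ × 1.83.
t = 5.06×10^7 s = 1.60 years.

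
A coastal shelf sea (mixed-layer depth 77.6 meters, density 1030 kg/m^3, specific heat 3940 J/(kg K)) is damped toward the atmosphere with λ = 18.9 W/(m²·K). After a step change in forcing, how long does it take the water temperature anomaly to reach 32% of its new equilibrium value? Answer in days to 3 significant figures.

74.4 days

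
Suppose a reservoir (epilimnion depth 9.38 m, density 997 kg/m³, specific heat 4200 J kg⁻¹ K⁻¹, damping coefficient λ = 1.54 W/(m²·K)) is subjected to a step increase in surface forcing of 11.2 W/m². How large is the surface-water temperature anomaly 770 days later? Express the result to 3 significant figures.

Areal heat capacity C = ρ c_p D = 997 × 4200 × 9.38 = 3.93×10^7 J/(m²·K).
τ = C / λ = 3.93×10^7 / 1.54 = 2.55×10^7 s.
Equilibrium anomaly ΔT_eq = F / λ = 11.2 / 1.54 = 7.27 K.
t = 770 days = 6.65×10^7 s, so t/τ = 2.61.
ΔT(t) = ΔT_eq (1 − e^(−t/τ)) = 7.27 × (1 − e^−2.61) = 6.74 K.

6.74 K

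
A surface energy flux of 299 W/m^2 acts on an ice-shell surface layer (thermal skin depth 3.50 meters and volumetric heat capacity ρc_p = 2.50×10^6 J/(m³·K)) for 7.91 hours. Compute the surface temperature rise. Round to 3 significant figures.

0.973 K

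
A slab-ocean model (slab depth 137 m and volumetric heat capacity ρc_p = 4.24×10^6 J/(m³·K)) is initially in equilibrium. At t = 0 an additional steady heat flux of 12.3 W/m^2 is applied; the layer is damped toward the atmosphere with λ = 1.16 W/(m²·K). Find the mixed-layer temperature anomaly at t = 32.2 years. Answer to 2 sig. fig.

9.2 K

Areal heat capacity C = ρc_p × D = 4.24×10^6 × 137 = 5.81×10^8 J m⁻² K⁻¹.
τ = C / λ = 5.81×10^8 / 1.16 = 5.01×10^8 s.
Equilibrium anomaly ΔT_eq = F / λ = 12.3 / 1.16 = 10.6 K.
t = 32.2 years = 1.02×10^9 s, so t/τ = 2.03.
ΔT(t) = ΔT_eq (1 − e^(−t/τ)) = 10.6 × (1 − e^−2.03) = 9.21 K.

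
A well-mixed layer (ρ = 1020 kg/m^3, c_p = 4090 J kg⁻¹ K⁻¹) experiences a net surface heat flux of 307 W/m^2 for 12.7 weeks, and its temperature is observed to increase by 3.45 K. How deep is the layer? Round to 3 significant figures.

164 m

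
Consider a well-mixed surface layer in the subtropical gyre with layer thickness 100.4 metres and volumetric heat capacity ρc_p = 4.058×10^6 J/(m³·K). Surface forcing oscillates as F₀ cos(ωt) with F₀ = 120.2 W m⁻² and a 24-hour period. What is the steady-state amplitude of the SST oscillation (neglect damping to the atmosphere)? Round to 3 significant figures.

0.00406 K

Areal heat capacity C = ρc_p × D = 4.058×10^6 × 100.4 = 4.07×10^8 J m⁻² K⁻¹.
Angular frequency ω = 2π / T = 2π / 86400 s = 7.27×10^-5 s⁻¹.
Cω = 4.07×10^8 × 7.27×10^-5 = 29600 W/(m²·K).
Amplitude A = F₀ / (Cω) = 120.2 / 29600 = 0.00406 K.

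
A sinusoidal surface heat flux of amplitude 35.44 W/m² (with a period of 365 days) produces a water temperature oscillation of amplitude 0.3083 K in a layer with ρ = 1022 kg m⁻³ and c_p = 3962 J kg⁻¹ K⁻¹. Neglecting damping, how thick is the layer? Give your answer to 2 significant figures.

ω = 2π / 3.15×10^7 s = 1.99×10^-7 s⁻¹.
Required C = F₀ / (A ω) = 35.44 / (0.3083 × 1.99×10^-7) = 5.77×10^8 J/(m²·K).
D = C / (ρ c_p) = 5.77×10^8 / (1022 × 3962) = 142 m.

140 m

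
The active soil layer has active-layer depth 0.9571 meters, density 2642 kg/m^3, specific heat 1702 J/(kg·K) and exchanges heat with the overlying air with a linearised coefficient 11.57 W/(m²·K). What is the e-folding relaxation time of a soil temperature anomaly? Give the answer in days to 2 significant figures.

4.3 days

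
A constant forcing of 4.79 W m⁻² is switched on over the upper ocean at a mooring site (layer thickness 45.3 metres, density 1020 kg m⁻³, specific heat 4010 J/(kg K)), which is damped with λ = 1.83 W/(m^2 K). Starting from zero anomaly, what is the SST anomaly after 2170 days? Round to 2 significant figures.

2.2 K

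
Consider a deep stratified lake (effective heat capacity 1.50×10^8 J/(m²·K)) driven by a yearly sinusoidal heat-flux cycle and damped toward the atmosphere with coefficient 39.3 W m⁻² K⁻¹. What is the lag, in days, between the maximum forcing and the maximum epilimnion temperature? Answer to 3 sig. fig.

Areal heat capacity C = 1.50×10^8 J/(m²·K) (given).
ω = 2π / 3.15×10^7 s = 1.99×10^-7 s⁻¹.
Phase lag φ = arctan(Cω/λ) = arctan(29.9/39.3) = 0.650 rad.
Time lag = φ / ω = 0.650 / 1.99×10^-7 = 3.26×10^6 s = 37.8 days.

37.8 days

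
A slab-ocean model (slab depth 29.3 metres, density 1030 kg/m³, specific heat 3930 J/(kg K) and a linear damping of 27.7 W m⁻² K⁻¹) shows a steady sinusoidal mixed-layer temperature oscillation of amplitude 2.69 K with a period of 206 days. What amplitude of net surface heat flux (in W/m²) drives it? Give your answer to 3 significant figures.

Areal heat capacity C = ρ c_p D = 1030 × 3930 × 29.3 = 1.19×10^8 J m⁻² K⁻¹.
ω = 2π / 1.78×10^7 s = 3.53×10^-7 s⁻¹.
√((Cω)² + λ²) = √((41.9)² + 27.7²) = 50.2 W/(m²·K).
F₀ = A × √((Cω)²+λ²) = 2.69 × 50.2 = 135 W/m².

135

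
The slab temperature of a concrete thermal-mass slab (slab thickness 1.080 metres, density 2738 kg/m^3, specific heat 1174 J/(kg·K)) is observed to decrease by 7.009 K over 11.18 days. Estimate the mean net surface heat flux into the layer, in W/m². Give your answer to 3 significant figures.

-25.2

Areal heat capacity C = ρ c_p D = 2738 × 1174 × 1.080 = 3.47×10^6 J/(m²·K).
Required heat per unit area: Q = C ΔT = 3.47×10^6 × -7.009 = -2.43×10^7 J/m².
Flux F = Q / Δt = -2.43×10^7 / 9.66×10^5 s = -25.2 W/m².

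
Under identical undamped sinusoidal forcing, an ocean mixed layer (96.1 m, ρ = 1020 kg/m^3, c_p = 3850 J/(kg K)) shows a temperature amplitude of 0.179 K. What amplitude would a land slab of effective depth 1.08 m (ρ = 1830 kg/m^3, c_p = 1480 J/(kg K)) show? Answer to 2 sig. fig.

C_ocean = 3.77×10^8 J/(m²·K); C_land = 2.93×10^6 J/(m²·K).
A ∝ 1/C ⇒ A_land = A_ocean × C_ocean/C_land = 0.179 × 129 = 23.1 K.

23 K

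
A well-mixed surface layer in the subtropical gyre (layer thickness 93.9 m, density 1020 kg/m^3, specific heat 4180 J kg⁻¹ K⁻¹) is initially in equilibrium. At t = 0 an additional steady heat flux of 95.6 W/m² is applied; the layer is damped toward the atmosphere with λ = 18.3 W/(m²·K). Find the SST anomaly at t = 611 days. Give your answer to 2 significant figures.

Areal heat capacity C = ρ c_p D = 1020 × 4180 × 93.9 = 4.00×10^8 J/(m^2 K).
τ = C / λ = 4.00×10^8 / 18.3 = 2.19×10^7 s.
Equilibrium anomaly ΔT_eq = F / λ = 95.6 / 18.3 = 5.22 K.
t = 611 days = 5.28×10^7 s, so t/τ = 2.41.
ΔT(t) = ΔT_eq (1 − e^(−t/τ)) = 5.22 × (1 − e^−2.41) = 4.76 K.

4.8 K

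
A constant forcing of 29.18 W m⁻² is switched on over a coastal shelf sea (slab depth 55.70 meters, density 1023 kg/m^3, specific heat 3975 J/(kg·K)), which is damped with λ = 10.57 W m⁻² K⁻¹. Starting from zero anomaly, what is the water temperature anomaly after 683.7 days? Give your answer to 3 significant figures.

Areal heat capacity C = ρ c_p D = 1023 × 3975 × 55.70 = 2.26×10^8 J m⁻² K⁻¹.
τ = C / λ = 2.26×10^8 / 10.57 = 2.14×10^7 s.
Equilibrium anomaly ΔT_eq = F / λ = 29.18 / 10.57 = 2.76 K.
t = 683.7 days = 5.91×10^7 s, so t/τ = 2.76.
ΔT(t) = ΔT_eq (1 − e^(−t/τ)) = 2.76 × (1 − e^−2.76) = 2.59 K.

2.59 K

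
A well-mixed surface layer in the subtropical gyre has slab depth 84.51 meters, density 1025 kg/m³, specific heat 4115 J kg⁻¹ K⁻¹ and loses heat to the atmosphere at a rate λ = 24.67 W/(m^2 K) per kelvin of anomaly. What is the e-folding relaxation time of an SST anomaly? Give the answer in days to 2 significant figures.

Areal heat capacity C = ρ c_p D = 1025 × 4115 × 84.51 = 3.56×10^8 J m⁻² K⁻¹.
Relaxation time τ = C / λ = 3.56×10^8 / 24.67 = 1.44×10^7 s.
In days: 1.44×10^7 s / (86400 s/day) = 167 days.

170 days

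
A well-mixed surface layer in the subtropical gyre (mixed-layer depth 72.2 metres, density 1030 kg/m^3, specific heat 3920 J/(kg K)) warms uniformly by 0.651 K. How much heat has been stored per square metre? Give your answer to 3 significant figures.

Areal heat capacity C = ρ c_p D = 1030 × 3920 × 72.2 = 2.92×10^8 J/(m²·K).
ΔQ = C ΔT = 2.92×10^8 × 0.651 = 1.90×10^8 J/m².

1.90×10^8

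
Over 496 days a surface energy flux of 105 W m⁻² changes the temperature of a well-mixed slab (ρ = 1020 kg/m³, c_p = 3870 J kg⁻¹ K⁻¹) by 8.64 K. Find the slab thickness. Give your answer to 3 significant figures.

132 m

Heat input Q = F Δt = 105 × 4.29×10^7 s = 4.50×10^9 J/m².
Required areal heat capacity C = Q / ΔT = 5.21×10^8 J/(m²·K).
Depth D = C / (ρ c_p) = 5.21×10^8 / (1020 × 3870) = 132 m.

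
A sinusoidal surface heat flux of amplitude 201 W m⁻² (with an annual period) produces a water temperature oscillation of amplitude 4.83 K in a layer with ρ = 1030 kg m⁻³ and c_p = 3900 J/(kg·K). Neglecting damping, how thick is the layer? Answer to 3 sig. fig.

52.0 m

ω = 2π / 3.15×10^7 s = 1.99×10^-7 s⁻¹.
Required C = F₀ / (A ω) = 201 / (4.83 × 1.99×10^-7) = 2.09×10^8 J/(m²·K).
D = C / (ρ c_p) = 2.09×10^8 / (1030 × 3900) = 52.0 m.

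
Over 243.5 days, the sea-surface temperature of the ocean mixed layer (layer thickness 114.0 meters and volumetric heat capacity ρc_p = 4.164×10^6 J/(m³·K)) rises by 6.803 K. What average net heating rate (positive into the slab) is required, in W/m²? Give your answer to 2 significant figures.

Areal heat capacity C = ρc_p × D = 4.164×10^6 × 114.0 = 4.75×10^8 J/(m^2 K).
Required heat per unit area: Q = C ΔT = 4.75×10^8 × 6.803 = 3.23×10^9 J/m².
Flux F = Q / Δt = 3.23×10^9 / 2.10×10^7 s = 153 W/m².

150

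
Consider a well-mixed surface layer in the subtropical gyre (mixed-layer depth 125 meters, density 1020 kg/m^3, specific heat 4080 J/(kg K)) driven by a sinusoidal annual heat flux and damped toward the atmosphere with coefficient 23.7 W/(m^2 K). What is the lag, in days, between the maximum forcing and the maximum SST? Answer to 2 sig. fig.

Areal heat capacity C = ρ c_p D = 1020 × 4080 × 125 = 5.20×10^8 J/(m^2 K).
ω = 2π / 3.15×10^7 s = 1.99×10^-7 s⁻¹.
Phase lag φ = arctan(Cω/λ) = arctan(104/23.7) = 1.35 rad.
Time lag = φ / ω = 1.35 / 1.99×10^-7 = 6.76×10^6 s = 78.2 days.

78 days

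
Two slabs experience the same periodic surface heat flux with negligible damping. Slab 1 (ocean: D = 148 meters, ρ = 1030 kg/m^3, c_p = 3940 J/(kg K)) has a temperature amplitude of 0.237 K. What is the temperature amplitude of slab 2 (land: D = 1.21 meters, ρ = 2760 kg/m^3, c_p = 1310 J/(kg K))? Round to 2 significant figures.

33 K

C_ocean = 6.01×10^8 J/(m²·K); C_land = 4.37×10^6 J/(m²·K).
A ∝ 1/C ⇒ A_land = A_ocean × C_ocean/C_land = 0.237 × 137 = 32.5 K.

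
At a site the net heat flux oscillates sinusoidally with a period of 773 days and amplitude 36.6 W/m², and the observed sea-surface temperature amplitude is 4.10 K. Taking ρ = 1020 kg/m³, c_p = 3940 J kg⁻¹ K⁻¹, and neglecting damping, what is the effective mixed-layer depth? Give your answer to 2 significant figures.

ω = 2π / 6.68×10^7 s = 9.41×10^-8 s⁻¹.
Required C = F₀ / (A ω) = 36.6 / (4.10 × 9.41×10^-8) = 9.49×10^7 J/(m²·K).
D = C / (ρ c_p) = 9.49×10^7 / (1020 × 3940) = 23.6 m.

24 m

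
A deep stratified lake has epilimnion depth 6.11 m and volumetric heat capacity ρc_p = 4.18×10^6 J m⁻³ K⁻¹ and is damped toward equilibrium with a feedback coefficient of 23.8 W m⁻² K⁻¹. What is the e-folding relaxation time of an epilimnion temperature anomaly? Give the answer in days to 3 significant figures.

Areal heat capacity C = ρc_p × D = 4.18×10^6 × 6.11 = 2.55×10^7 J/(m^2 K).
Relaxation time τ = C / λ = 2.55×10^7 / 23.8 = 1.07×10^6 s.
In days: 1.07×10^6 s / (86400 s/day) = 12.4 days.

12.4 days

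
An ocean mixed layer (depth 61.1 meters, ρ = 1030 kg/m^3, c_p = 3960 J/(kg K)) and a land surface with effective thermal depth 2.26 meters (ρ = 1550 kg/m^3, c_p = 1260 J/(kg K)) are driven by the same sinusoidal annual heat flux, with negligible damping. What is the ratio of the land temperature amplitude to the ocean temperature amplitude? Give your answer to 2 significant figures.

56

C_ocean = 1030 × 3960 × 61.1 = 2.49×10^8 J/(m²·K).
C_land = 1550 × 1260 × 2.26 = 4.41×10^6 J/(m²·K).
Undamped amplitude ∝ 1/C, so A_land/A_ocean = C_ocean/C_land = 56.5.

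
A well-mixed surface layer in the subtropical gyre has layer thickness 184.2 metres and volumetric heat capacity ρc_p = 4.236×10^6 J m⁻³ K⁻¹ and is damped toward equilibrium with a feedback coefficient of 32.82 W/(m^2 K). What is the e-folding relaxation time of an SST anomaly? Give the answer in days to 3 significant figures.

275 days

Areal heat capacity C = ρc_p × D = 4.236×10^6 × 184.2 = 7.80×10^8 J m⁻² K⁻¹.
Relaxation time τ = C / λ = 7.80×10^8 / 32.82 = 2.38×10^7 s.
In days: 2.38×10^7 s / (86400 s/day) = 275 days.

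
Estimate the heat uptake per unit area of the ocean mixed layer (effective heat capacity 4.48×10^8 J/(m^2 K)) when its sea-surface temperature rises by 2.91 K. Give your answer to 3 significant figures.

Areal heat capacity C = 4.48×10^8 J/(m^2 K) (given).
ΔQ = C ΔT = 4.48×10^8 × 2.91 = 1.30×10^9 J/m².

1.30×10^9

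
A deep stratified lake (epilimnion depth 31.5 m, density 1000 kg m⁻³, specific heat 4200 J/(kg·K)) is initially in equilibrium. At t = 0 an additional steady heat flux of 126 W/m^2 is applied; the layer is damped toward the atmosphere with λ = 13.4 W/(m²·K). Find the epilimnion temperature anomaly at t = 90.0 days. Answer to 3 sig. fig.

Areal heat capacity C = ρ c_p D = 1000 × 4200 × 31.5 = 1.32×10^8 J/(m^2 K).
τ = C / λ = 1.32×10^8 / 13.4 = 9.87×10^6 s.
Equilibrium anomaly ΔT_eq = F / λ = 126 / 13.4 = 9.40 K.
t = 90.0 days = 7.78×10^6 s, so t/τ = 0.788.
ΔT(t) = ΔT_eq (1 − e^(−t/τ)) = 9.40 × (1 − e^−0.788) = 5.13 K.

5.13 K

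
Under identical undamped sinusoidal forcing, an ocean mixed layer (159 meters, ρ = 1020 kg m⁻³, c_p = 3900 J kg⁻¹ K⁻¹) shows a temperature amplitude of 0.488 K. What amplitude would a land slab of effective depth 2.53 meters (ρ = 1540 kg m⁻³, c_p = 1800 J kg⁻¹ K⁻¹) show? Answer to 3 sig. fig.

C_ocean = 6.33×10^8 J/(m²·K); C_land = 7.01×10^6 J/(m²·K).
A ∝ 1/C ⇒ A_land = A_ocean × C_ocean/C_land = 0.488 × 90.2 = 44.0 K.

44.0 K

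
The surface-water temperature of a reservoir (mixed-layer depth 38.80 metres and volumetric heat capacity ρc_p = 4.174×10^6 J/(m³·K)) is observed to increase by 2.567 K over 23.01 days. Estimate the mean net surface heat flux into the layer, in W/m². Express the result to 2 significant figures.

Areal heat capacity C = ρc_p × D = 4.174×10^6 × 38.80 = 1.62×10^8 J/(m²·K).
Required heat per unit area: Q = C ΔT = 1.62×10^8 × 2.567 = 4.16×10^8 J/m².
Flux F = Q / Δt = 4.16×10^8 / 1.99×10^6 s = 209 W/m².

210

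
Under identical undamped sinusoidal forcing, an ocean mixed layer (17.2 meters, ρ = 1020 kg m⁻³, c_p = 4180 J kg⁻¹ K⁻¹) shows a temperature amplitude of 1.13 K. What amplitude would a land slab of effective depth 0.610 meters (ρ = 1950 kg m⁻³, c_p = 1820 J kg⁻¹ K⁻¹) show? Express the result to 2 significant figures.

38 K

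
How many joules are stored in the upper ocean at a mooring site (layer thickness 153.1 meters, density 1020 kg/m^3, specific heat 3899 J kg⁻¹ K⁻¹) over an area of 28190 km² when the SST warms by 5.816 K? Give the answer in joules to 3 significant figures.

9.98×10^19 J

Areal heat capacity C = ρ c_p D = 1020 × 3899 × 153.1 = 6.09×10^8 J/(m²·K).
Heat per unit area: q = C ΔT = 6.09×10^8 × 5.816 = 3.54×10^9 J/m².
Total heat: Q = q × A = 3.54×10^9 × (28190 × 10⁶ m²) = 9.98×10^19 J.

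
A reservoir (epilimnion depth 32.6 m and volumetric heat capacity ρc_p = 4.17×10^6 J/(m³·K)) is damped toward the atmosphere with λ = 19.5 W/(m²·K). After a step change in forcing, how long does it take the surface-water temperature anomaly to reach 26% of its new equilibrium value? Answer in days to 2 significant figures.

24 days

Areal heat capacity C = ρc_p × D = 4.17×10^6 × 32.6 = 1.36×10^8 J/(m^2 K).
τ = C / λ = 1.36×10^8 / 19.5 = 6.97×10^6 s.
Fraction reached: 1 − e^(−t/τ) = 0.26 ⇒ t = −τ ln(1 − 0.26) = τ × 0.301.
t = 2.10×10^6 s = 24.3 days.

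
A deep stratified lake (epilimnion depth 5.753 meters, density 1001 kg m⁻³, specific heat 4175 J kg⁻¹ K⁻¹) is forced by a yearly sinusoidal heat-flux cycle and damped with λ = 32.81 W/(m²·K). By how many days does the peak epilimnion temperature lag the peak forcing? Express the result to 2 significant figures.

8.4 days

Areal heat capacity C = ρ c_p D = 1001 × 4175 × 5.753 = 2.40×10^7 J/(m^2 K).
ω = 2π / 3.15×10^7 s = 1.99×10^-7 s⁻¹.
Phase lag φ = arctan(Cω/λ) = arctan(4.79/32.81) = 0.145 rad.
Time lag = φ / ω = 0.145 / 1.99×10^-7 = 7.28×10^5 s = 8.42 days.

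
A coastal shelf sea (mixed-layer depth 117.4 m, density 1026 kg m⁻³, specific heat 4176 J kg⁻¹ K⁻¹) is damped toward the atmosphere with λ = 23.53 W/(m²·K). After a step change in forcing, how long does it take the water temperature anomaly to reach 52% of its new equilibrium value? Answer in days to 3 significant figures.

182 days

Areal heat capacity C = ρ c_p D = 1026 × 4176 × 117.4 = 5.03×10^8 J m⁻² K⁻¹.
τ = C / λ = 5.03×10^8 / 23.53 = 2.14×10^7 s.
Fraction reached: 1 − e^(−t/τ) = 0.52 ⇒ t = −τ ln(1 − 0.52) = τ × 0.734.
t = 1.57×10^7 s = 182 days.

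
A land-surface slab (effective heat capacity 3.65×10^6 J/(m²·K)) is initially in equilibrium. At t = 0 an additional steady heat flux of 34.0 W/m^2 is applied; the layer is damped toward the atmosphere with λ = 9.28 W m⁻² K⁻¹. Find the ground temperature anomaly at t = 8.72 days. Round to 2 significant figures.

3.1 K

Areal heat capacity C = 3.65×10^6 J/(m²·K) (given).
τ = C / λ = 3.65×10^6 / 9.28 = 3.93×10^5 s.
Equilibrium anomaly ΔT_eq = F / λ = 34.0 / 9.28 = 3.66 K.
t = 8.72 days = 7.53×10^5 s, so t/τ = 1.92.
ΔT(t) = ΔT_eq (1 − e^(−t/τ)) = 3.66 × (1 − e^−1.92) = 3.12 K.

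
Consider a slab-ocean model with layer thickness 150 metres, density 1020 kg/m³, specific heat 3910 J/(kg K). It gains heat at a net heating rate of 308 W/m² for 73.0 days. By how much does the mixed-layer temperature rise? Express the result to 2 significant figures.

Areal heat capacity C = ρ c_p D = 1020 × 3910 × 150 = 5.98×10^8 J m⁻² K⁻¹.
Net heat input Q = F Δt = 308 × (73.0 days × 86400 s/day) = 1.94×10^9 J/m².
ΔT = Q / C = 1.94×10^9 / 5.98×10^8 = 3.25 K.

3.2 K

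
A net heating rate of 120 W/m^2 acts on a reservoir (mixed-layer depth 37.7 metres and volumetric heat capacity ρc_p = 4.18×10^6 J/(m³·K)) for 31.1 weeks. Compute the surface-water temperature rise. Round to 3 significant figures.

Areal heat capacity C = ρc_p × D = 4.18×10^6 × 37.7 = 1.58×10^8 J/(m^2 K).
Net heat input Q = F Δt = 120 × (31.1 weeks × 6.048×10^5 s/week) = 2.26×10^9 J/m².
ΔT = Q / C = 2.26×10^9 / 1.58×10^8 = 14.3 K.

14.3 K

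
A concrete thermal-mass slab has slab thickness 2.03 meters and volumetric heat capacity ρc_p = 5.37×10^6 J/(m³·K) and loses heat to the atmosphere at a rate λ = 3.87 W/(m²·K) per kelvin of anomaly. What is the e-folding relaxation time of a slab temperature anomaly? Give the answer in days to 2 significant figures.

33 days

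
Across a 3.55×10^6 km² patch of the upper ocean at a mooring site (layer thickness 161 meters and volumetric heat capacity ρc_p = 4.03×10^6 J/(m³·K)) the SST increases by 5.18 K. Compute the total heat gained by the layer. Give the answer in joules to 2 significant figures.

Areal heat capacity C = ρc_p × D = 4.03×10^6 × 161 = 6.49×10^8 J/(m²·K).
Heat per unit area: q = C ΔT = 6.49×10^8 × 5.18 = 3.36×10^9 J/m².
Total heat: Q = q × A = 3.36×10^9 × (3.55×10^6 × 10⁶ m²) = 1.19×10^22 J.

1.2×10^22 J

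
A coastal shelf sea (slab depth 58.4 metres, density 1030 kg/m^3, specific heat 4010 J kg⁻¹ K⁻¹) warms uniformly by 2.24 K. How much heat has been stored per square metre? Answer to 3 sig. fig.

Areal heat capacity C = ρ c_p D = 1030 × 4010 × 58.4 = 2.41×10^8 J m⁻² K⁻¹.
ΔQ = C ΔT = 2.41×10^8 × 2.24 = 5.40×10^8 J/m².

5.40×10^8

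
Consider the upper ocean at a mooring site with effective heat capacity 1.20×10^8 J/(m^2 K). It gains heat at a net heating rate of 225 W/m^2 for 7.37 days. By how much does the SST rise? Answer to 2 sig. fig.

Areal heat capacity C = 1.20×10^8 J/(m^2 K) (given).
Net heat input Q = F Δt = 225 × (7.37 days × 86400 s/day) = 1.43×10^8 J/m².
ΔT = Q / C = 1.43×10^8 / 1.20×10^8 = 1.19 K.

1.2 K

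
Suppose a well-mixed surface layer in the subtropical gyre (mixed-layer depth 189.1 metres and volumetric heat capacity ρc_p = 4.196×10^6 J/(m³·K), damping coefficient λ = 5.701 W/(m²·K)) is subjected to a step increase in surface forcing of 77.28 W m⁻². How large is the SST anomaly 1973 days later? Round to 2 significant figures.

9.6 K

Areal heat capacity C = ρc_p × D = 4.196×10^6 × 189.1 = 7.93×10^8 J/(m^2 K).
τ = C / λ = 7.93×10^8 / 5.701 = 1.39×10^8 s.
Equilibrium anomaly ΔT_eq = F / λ = 77.28 / 5.701 = 13.6 K.
t = 1973 days = 1.70×10^8 s, so t/τ = 1.22.
ΔT(t) = ΔT_eq (1 − e^(−t/τ)) = 13.6 × (1 − e^−1.22) = 9.57 K.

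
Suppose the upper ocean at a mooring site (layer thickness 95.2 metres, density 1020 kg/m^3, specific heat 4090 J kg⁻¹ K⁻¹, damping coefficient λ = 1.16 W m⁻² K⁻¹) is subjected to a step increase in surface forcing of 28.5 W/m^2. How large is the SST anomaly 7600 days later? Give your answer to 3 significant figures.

21.0 K

Areal heat capacity C = ρ c_p D = 1020 × 4090 × 95.2 = 3.97×10^8 J/(m^2 K).
τ = C / λ = 3.97×10^8 / 1.16 = 3.42×10^8 s.
Equilibrium anomaly ΔT_eq = F / λ = 28.5 / 1.16 = 24.6 K.
t = 7600 days = 6.57×10^8 s, so t/τ = 1.92.
ΔT(t) = ΔT_eq (1 − e^(−t/τ)) = 24.6 × (1 − e^−1.92) = 21.0 K.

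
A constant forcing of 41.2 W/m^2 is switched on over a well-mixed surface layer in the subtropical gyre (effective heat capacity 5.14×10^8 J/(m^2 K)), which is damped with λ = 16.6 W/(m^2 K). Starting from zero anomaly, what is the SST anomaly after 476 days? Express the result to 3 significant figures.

1.82 K

Areal heat capacity C = 5.14×10^8 J/(m^2 K) (given).
τ = C / λ = 5.14×10^8 / 16.6 = 3.10×10^7 s.
Equilibrium anomaly ΔT_eq = F / λ = 41.2 / 16.6 = 2.48 K.
t = 476 days = 4.11×10^7 s, so t/τ = 1.33.
ΔT(t) = ΔT_eq (1 − e^(−t/τ)) = 2.48 × (1 − e^−1.33) = 1.82 K.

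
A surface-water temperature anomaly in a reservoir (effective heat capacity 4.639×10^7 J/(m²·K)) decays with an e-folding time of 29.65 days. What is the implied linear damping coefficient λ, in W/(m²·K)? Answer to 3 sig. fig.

Areal heat capacity C = 4.639×10^7 J/(m²·K) (given).
τ = 29.65 days = 2.56×10^6 s.
λ = C / τ = 4.64×10^7 / 2.56×10^6 = 18.1 W/(m²·K).

18.1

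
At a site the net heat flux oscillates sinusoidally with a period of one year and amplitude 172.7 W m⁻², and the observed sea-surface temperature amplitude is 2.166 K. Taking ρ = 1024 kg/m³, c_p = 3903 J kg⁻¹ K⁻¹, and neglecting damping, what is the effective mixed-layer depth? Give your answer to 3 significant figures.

ω = 2π / 3.15×10^7 s = 1.99×10^-7 s⁻¹.
Required C = F₀ / (A ω) = 172.7 / (2.166 × 1.99×10^-7) = 4.00×10^8 J/(m²·K).
D = C / (ρ c_p) = 4.00×10^8 / (1024 × 3903) = 100 m.

100 m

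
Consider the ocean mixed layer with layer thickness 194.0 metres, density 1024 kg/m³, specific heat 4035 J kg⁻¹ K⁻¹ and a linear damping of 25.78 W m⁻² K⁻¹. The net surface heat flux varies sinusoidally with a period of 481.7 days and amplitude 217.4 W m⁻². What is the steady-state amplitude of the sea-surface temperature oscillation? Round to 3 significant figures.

1.76 K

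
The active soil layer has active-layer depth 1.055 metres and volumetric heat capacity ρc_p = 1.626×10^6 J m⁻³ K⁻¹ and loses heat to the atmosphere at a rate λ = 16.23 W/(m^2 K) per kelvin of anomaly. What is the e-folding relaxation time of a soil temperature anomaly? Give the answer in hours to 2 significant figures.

Areal heat capacity C = ρc_p × D = 1.626×10^6 × 1.055 = 1.72×10^6 J/(m^2 K).
Relaxation time τ = C / λ = 1.72×10^6 / 16.23 = 1.06×10^5 s.
In hours: 1.06×10^5 s / (3600 s/hour) = 29.4 hours.

29 hours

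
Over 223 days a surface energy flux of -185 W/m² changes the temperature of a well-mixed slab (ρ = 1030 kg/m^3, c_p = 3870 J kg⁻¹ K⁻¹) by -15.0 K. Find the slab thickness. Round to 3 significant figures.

Heat input Q = F Δt = -185 × 1.93×10^7 s = -3.56×10^9 J/m².
Required areal heat capacity C = Q / ΔT = 2.38×10^8 J/(m²·K).
Depth D = C / (ρ c_p) = 2.38×10^8 / (1030 × 3870) = 59.6 m.

59.6 m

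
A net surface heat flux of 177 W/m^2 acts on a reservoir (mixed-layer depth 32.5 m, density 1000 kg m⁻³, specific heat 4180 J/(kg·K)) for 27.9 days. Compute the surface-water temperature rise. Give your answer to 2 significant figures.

3.1 K

Areal heat capacity C = ρ c_p D = 1000 × 4180 × 32.5 = 1.36×10^8 J/(m^2 K).
Net heat input Q = F Δt = 177 × (27.9 days × 86400 s/day) = 4.27×10^8 J/m².
ΔT = Q / C = 4.27×10^8 / 1.36×10^8 = 3.14 K.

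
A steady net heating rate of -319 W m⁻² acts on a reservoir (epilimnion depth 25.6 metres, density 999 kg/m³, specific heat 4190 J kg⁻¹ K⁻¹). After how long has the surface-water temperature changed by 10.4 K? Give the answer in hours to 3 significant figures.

Areal heat capacity C = ρ c_p D = 999 × 4190 × 25.6 = 1.07×10^8 J m⁻² K⁻¹.
Time required: Δt = C ΔT / F = 1.07×10^8 × -10.4 / -319 = 3.49×10^6 s.
In hours: 3.49×10^6 s / (3600 s/hour) = 970 hours.

970 hours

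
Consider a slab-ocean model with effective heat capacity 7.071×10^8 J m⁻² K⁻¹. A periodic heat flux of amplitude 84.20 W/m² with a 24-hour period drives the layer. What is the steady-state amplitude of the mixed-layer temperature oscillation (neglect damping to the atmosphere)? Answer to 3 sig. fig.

Areal heat capacity C = 7.071×10^8 J m⁻² K⁻¹ (given).
Angular frequency ω = 2π / T = 2π / 86400 s = 7.27×10^-5 s⁻¹.
Cω = 7.07×10^8 × 7.27×10^-5 = 51400 W/(m²·K).
Amplitude A = F₀ / (Cω) = 84.20 / 51400 = 0.00164 K.

0.00164 K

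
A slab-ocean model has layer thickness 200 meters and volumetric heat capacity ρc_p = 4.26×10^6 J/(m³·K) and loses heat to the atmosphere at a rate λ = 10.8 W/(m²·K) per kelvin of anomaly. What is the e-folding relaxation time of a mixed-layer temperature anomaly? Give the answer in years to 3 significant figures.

2.50 years

Areal heat capacity C = ρc_p × D = 4.26×10^6 × 200 = 8.52×10^8 J/(m²·K).
Relaxation time τ = C / λ = 8.52×10^8 / 10.8 = 7.89×10^7 s.
In years: 7.89×10^7 s / (3.156×10^7 s/year) = 2.50 years.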